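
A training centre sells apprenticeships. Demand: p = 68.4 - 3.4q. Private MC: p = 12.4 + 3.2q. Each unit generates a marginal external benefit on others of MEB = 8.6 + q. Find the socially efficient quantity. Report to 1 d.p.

q* = 11.5

Social marginal cost = private MC − MEB = 3.8 + 2.2q.
Set SMC = demand: 3.8 + 2.2q = 68.4 - 3.4q → q* = 11.5357.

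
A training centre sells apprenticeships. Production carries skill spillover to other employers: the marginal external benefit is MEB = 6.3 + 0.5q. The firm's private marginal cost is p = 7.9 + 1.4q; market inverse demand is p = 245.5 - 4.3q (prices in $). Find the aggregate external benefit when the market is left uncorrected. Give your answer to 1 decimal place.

$697.0

Market equilibrium (private): 7.9 + 1.4q = 245.5 - 4.3q → q_m = 41.6842.
Total external benefit = ∫₀^{q_m} (6.3 + 0.5q) dq = 6.3×41.6842 + ½×0.5×41.6842² = 697.0036.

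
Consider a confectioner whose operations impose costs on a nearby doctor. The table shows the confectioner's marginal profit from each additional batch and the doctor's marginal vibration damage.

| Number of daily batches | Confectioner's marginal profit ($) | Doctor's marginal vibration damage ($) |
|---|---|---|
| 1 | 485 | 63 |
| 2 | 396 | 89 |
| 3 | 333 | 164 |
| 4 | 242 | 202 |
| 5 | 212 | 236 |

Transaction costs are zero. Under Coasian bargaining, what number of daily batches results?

Bargaining reaches the level where marginal profit last exceeds marginal vibration damage.
That holds through level 4 (242 ≥ 202) but not at 5 (212 < 236).

4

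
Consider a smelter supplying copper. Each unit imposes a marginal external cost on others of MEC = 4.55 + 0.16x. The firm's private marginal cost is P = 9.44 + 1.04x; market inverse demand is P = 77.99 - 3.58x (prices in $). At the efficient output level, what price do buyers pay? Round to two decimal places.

Social marginal cost = private MC + MEC = 13.99 + 1.20x.
Set SMC = demand: 13.99 + 1.20x = 77.99 - 3.58x → x* = 13.3891.
Consumer price on the demand curve at x*: 77.99 − 3.58×13.3891 = 30.0570.

P = $30.06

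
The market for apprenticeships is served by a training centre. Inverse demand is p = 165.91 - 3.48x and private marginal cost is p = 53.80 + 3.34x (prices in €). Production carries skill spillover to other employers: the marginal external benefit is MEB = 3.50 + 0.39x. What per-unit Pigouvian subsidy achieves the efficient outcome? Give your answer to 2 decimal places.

subsidy = €10.51 per unit

Social marginal cost = private MC − MEB = 50.30 + 2.95x.
Set SMC = demand: 50.30 + 2.95x = 165.91 - 3.48x → x* = 17.9798.
The Pigouvian subsidy equals MEB at x*: 3.50 + 0.39×17.9798 = 10.5121.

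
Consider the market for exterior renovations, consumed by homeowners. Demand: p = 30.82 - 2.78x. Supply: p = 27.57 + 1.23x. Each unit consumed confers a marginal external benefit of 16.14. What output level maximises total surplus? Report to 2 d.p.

x* = 4.84

Social marginal benefit = demand + MEB = 46.96 - 2.78x.
Set SMB = MC: 46.96 - 2.78x = 27.57 + 1.23x → x* = 4.8354.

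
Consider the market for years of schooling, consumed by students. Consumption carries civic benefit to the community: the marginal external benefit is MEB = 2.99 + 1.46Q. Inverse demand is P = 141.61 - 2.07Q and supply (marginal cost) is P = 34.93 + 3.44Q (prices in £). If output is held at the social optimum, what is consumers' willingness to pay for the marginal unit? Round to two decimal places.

P = £85.56

Social marginal benefit = demand + MEB = 144.60 - 0.61Q.
Set SMB = MC: 144.60 - 0.61Q = 34.93 + 3.44Q → Q* = 27.0790.
Consumer price on the demand curve at Q*: 141.61 − 2.07×27.0790 = 85.5565.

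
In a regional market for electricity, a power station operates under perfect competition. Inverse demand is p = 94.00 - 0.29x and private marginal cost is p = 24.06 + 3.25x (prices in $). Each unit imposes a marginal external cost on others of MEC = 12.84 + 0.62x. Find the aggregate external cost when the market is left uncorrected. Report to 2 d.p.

$374.69

Market equilibrium (private): 24.06 + 3.25x = 94.00 - 0.29x → x_m = 19.7571.
Total external cost = ∫₀^{x_m} (12.84 + 0.62x) dx = 12.84×19.7571 + ½×0.62×19.7571² = 374.6875.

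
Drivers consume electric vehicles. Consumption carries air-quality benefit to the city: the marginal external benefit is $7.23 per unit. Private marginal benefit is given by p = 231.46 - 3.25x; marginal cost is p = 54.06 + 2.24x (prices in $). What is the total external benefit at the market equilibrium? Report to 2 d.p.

$233.63

Market equilibrium (private): 54.06 + 2.24x = 231.46 - 3.25x → x_m = 32.3133.
Total external benefit = MEB × x_m = 7.23 × 32.3133 = 233.6252.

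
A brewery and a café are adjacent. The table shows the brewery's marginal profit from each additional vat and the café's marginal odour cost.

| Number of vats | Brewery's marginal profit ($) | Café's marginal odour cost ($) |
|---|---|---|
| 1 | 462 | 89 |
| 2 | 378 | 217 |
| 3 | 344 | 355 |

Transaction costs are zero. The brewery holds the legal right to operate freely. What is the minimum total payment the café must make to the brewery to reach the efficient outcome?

Left alone the brewery would choose level 3 (marginal profit stays positive).
Efficient level: k* = 2 (marginal profit ≥ marginal odour cost through 2).
The café must at least cover the brewery's forgone profit from cutting 3→2: 344 = 344.

$344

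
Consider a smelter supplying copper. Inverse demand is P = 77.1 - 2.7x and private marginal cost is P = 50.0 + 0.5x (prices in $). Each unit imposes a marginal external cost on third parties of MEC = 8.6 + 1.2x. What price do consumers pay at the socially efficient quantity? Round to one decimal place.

Social marginal cost = private MC + MEC = 58.6 + 1.7x.
Set SMC = demand: 58.6 + 1.7x = 77.1 - 2.7x → x* = 4.2045.
Consumer price on the demand curve at x*: 77.1 − 2.7×4.2045 = 65.7479.

P = $65.7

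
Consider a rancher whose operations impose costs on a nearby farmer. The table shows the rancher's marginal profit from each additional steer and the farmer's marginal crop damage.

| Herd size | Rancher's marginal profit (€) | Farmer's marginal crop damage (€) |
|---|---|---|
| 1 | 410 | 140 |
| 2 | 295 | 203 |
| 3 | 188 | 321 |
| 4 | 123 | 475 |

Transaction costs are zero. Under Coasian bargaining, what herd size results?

2

Bargaining reaches the level where marginal profit last exceeds marginal crop damage.
That holds through level 2 (295 ≥ 203) but not at 3 (188 < 321).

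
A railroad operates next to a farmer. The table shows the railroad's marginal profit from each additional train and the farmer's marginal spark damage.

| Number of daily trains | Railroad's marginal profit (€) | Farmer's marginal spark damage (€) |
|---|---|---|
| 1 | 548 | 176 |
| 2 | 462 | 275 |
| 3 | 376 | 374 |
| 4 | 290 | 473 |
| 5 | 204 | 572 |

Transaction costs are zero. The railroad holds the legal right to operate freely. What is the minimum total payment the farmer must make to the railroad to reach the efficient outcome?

Left alone the railroad would choose level 5 (marginal profit stays positive).
Efficient level: k* = 3 (marginal profit ≥ marginal spark damage through 3).
The farmer must at least cover the railroad's forgone profit from cutting 5→3: 290 + 204 = 494.

€494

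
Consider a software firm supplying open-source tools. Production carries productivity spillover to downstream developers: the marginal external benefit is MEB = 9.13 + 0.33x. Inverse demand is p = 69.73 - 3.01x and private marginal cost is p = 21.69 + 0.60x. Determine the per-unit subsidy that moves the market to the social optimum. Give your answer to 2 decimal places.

subsidy = 14.88 per unit

Social marginal cost = private MC − MEB = 12.56 + 0.27x.
Set SMC = demand: 12.56 + 0.27x = 69.73 - 3.01x → x* = 17.4299.
The Pigouvian subsidy equals MEB at x*: 9.13 + 0.33×17.4299 = 14.8819.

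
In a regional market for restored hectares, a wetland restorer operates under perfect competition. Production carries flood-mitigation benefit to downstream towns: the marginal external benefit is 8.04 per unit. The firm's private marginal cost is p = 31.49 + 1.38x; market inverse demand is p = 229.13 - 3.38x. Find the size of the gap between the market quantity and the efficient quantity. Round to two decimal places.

Market equilibrium (private): 31.49 + 1.38x = 229.13 - 3.38x → x_m = 41.5210.
Social marginal cost = private MC − MEB = 23.45 + 1.38x.
Set SMC = demand: 23.45 + 1.38x = 229.13 - 3.38x → x* = 43.2101.
Gap = |41.5210 − 43.2101| = 1.6891.

1.69 units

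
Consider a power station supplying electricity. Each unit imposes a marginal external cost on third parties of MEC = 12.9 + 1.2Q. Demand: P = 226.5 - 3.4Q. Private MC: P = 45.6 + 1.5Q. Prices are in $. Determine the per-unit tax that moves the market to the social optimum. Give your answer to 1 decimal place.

tax = $45.9 per unit

Social marginal cost = private MC + MEC = 58.5 + 2.7Q.
Set SMC = demand: 58.5 + 2.7Q = 226.5 - 3.4Q → Q* = 27.5410.
The Pigouvian tax equals MEC at Q*: 12.9 + 1.2×27.5410 = 45.9492.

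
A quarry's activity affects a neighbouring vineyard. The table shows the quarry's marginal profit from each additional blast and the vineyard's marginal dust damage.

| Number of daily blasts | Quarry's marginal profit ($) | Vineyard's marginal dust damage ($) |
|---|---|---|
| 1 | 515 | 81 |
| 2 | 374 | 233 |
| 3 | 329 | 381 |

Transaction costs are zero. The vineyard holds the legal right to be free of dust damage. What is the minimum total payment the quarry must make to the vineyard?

$314

Efficient level: marginal profit ≥ marginal dust damage through level 2, so k* = 2.
With the vineyard holding the right, the quarry must at least compensate total damage at k*: 81 + 233 = 314.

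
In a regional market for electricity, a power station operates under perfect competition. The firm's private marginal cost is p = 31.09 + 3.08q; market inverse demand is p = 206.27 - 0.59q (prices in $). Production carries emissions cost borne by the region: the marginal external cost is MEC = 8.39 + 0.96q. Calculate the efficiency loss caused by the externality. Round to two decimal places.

DWL = $317.40

Market equilibrium (private): 31.09 + 3.08q = 206.27 - 0.59q → q_m = 47.7330.
Social marginal cost = private MC + MEC = 39.48 + 4.04q.
Set SMC = demand: 39.48 + 4.04q = 206.27 - 0.59q → q* = 36.0238.
Height of the DWL triangle at q_m is SMC(q_m) − demand(q_m) = MEC(q_m) = 54.2137.
DWL = ½ × 11.7092 × 54.2137 = 317.3995.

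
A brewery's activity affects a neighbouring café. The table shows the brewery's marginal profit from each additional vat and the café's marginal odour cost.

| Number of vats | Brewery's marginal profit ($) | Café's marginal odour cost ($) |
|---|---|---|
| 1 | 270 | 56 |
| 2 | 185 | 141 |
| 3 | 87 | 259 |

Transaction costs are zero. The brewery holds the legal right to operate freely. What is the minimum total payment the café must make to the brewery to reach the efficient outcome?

Left alone the brewery would choose level 3 (marginal profit stays positive).
Efficient level: k* = 2 (marginal profit ≥ marginal odour cost through 2).
The café must at least cover the brewery's forgone profit from cutting 3→2: 87 = 87.

$87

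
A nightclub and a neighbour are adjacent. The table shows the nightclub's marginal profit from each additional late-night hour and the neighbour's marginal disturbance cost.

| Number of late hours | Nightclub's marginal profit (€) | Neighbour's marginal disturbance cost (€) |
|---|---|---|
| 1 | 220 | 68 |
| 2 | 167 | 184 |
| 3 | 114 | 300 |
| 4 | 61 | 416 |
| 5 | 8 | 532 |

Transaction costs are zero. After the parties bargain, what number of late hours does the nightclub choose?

1

Bargaining reaches the level where marginal profit last exceeds marginal disturbance cost.
That holds through level 1 (220 ≥ 68) but not at 2 (167 < 184).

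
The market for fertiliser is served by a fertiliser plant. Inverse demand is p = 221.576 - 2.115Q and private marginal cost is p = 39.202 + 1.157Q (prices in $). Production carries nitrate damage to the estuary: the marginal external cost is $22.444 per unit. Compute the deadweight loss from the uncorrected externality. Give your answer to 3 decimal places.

DWL = $76.976

Market equilibrium (private): 39.202 + 1.157Q = 221.576 - 2.115Q → Q_m = 55.7378.
Social marginal cost = private MC + MEC = 61.646 + 1.157Q.
Set SMC = demand: 61.646 + 1.157Q = 221.576 - 2.115Q → Q* = 48.8784.
The welfare-loss triangle has base |Q_m − Q*| and height MEC(Q_m) (the vertical gap between SMC and demand is zero at Q* and MEC at Q_m).
DWL = ½ × 6.8594 × 22.4440 = 76.9762.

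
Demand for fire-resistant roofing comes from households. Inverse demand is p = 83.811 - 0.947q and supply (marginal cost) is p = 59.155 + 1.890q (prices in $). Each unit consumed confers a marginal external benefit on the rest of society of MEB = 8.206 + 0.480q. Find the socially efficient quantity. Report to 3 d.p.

Social marginal benefit = demand + MEB = 92.017 - 0.467q.
Set SMB = MC: 92.017 - 0.467q = 59.155 + 1.890q → q* = 13.9423.

q* = 13.942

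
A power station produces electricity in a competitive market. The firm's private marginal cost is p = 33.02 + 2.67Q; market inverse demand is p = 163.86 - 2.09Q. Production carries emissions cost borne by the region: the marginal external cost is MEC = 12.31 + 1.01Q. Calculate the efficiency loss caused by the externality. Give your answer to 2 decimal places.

Market equilibrium (private): 33.02 + 2.67Q = 163.86 - 2.09Q → Q_m = 27.4874.
Social marginal cost = private MC + MEC = 45.33 + 3.68Q.
Set SMC = demand: 45.33 + 3.68Q = 163.86 - 2.09Q → Q* = 20.5425.
Between Q* and Q_m the wedge SMC − demand runs linearly from 0 to MEC(Q_m), so the loss is a triangle.
DWL = ½ × 6.9449 × 40.0723 = 139.1491.

DWL = 139.15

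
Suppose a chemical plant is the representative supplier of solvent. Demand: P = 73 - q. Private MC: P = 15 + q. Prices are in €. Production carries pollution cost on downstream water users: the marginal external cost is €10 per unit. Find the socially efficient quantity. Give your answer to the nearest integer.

Social marginal cost = private MC + MEC = 25 + q.
Set SMC = demand: 25 + q = 73 - q → q* = 24.0000.

q* = 24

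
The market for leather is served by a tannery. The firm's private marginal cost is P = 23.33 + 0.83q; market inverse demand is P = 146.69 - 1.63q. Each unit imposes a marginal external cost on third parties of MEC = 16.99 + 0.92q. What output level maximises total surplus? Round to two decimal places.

q* = 31.47

Social marginal cost = private MC + MEC = 40.32 + 1.75q.
Set SMC = demand: 40.32 + 1.75q = 146.69 - 1.63q → q* = 31.4704.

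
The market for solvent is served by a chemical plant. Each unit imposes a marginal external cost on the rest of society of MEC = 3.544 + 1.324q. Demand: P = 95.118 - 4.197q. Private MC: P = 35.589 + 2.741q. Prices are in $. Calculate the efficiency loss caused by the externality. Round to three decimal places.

DWL = $13.443

Market equilibrium (private): 35.589 + 2.741q = 95.118 - 4.197q → q_m = 8.5801.
Social marginal cost = private MC + MEC = 39.133 + 4.065q.
Set SMC = demand: 39.133 + 4.065q = 95.118 - 4.197q → q* = 6.7762.
The loss is the area between SMC and demand from q* to q_m; with linear curves that's a triangle of height MEC(q_m).
DWL = ½ × 1.8039 × 14.9041 = 13.4428.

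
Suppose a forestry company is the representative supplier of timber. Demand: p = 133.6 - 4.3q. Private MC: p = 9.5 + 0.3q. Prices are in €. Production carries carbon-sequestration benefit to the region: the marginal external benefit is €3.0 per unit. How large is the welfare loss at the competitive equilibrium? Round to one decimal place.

Market equilibrium (private): 9.5 + 0.3q = 133.6 - 4.3q → q_m = 26.9783.
Social marginal cost = private MC − MEB = 6.5 + 0.3q.
Set SMC = demand: 6.5 + 0.3q = 133.6 - 4.3q → q* = 27.6304.
The welfare-loss triangle has base |q_m − q*| and height MEB(q_m) (the vertical gap between SMC and demand is zero at q* and MEB at q_m).
DWL = ½ × 0.6521 × 3.0000 = 0.9782.

DWL = €1.0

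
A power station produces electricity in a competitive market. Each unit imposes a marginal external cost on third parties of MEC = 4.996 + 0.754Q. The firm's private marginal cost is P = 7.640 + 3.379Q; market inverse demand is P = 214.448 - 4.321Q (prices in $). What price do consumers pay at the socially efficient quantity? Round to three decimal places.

Social marginal cost = private MC + MEC = 12.636 + 4.133Q.
Set SMC = demand: 12.636 + 4.133Q = 214.448 - 4.321Q → Q* = 23.8718.
Consumer price on the demand curve at Q*: 214.448 − 4.321×23.8718 = 111.2980.

P = $111.298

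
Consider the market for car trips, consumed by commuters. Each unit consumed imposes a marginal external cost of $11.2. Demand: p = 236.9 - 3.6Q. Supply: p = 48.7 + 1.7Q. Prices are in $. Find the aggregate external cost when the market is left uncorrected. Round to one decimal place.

$397.7

Market equilibrium (private): 48.7 + 1.7Q = 236.9 - 3.6Q → Q_m = 35.5094.
Total external cost = MEC × Q_m = 11.2 × 35.5094 = 397.7053.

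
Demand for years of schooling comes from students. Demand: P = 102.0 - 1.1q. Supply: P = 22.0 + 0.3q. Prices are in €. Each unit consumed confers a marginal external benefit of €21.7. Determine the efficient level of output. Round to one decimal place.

q* = 72.6

Social marginal benefit = demand + MEB = 123.7 - 1.1q.
Set SMB = MC: 123.7 - 1.1q = 22.0 + 0.3q → q* = 72.6429.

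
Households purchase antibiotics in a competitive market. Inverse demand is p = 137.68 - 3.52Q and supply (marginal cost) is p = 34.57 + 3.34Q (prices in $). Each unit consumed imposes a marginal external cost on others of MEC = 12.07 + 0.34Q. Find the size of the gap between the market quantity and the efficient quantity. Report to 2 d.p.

2.39 units

Market equilibrium (private): 34.57 + 3.34Q = 137.68 - 3.52Q → Q_m = 15.0306.
Social marginal benefit = demand − MEC = 125.61 - 3.86Q.
Set SMB = MC: 125.61 - 3.86Q = 34.57 + 3.34Q → Q* = 12.6444.
Gap = |15.0306 − 12.6444| = 2.3862.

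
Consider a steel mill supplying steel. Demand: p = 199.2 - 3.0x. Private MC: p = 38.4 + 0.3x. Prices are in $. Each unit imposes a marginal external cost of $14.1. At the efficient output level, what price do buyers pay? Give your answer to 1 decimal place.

Social marginal cost = private MC + MEC = 52.5 + 0.3x.
Set SMC = demand: 52.5 + 0.3x = 199.2 - 3.0x → x* = 44.4545.
Consumer price on the demand curve at x*: 199.2 − 3.0×44.4545 = 65.8365.

P = $65.8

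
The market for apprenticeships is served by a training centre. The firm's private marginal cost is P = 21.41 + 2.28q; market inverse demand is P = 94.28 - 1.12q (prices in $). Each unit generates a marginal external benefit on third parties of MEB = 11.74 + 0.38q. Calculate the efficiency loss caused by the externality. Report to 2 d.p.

Market equilibrium (private): 21.41 + 2.28q = 94.28 - 1.12q → q_m = 21.4324.
Social marginal cost = private MC − MEB = 9.67 + 1.90q.
Set SMC = demand: 9.67 + 1.90q = 94.28 - 1.12q → q* = 28.0166.
Height of the DWL triangle at q_m is demand(q_m) − SMC(q_m) = MEB(q_m) = 19.8843.
DWL = ½ × 6.5842 × 19.8843 = 65.4611.

DWL = $65.46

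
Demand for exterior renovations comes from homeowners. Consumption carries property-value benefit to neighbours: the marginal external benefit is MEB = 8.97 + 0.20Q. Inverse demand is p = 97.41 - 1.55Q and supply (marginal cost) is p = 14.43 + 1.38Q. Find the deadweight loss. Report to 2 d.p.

DWL = 39.22

Market equilibrium (private): 14.43 + 1.38Q = 97.41 - 1.55Q → Q_m = 28.3208.
Social marginal benefit = demand + MEB = 106.38 - 1.35Q.
Set SMB = MC: 106.38 - 1.35Q = 14.43 + 1.38Q → Q* = 33.6813.
The welfare-loss triangle has base |Q_m − Q*| and height MEB(Q_m) (the vertical gap between SMB and MC is zero at Q* and MEB at Q_m).
DWL = ½ × 5.3605 × 14.6342 = 39.2233.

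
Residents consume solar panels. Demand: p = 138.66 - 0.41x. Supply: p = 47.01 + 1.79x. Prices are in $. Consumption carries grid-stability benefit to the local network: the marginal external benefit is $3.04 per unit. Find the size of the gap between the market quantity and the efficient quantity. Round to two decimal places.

Market equilibrium (private): 47.01 + 1.79x = 138.66 - 0.41x → x_m = 41.6591.
Social marginal benefit = demand + MEB = 141.70 - 0.41x.
Set SMB = MC: 141.70 - 0.41x = 47.01 + 1.79x → x* = 43.0409.
Gap = |41.6591 − 43.0409| = 1.3818.

1.38 units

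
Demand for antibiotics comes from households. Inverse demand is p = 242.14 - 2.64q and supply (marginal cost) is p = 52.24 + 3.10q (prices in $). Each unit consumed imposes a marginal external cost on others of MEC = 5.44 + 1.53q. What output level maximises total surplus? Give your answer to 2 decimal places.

q* = 25.37

Social marginal benefit = demand − MEC = 236.70 - 4.17q.
Set SMB = MC: 236.70 - 4.17q = 52.24 + 3.10q → q* = 25.3728.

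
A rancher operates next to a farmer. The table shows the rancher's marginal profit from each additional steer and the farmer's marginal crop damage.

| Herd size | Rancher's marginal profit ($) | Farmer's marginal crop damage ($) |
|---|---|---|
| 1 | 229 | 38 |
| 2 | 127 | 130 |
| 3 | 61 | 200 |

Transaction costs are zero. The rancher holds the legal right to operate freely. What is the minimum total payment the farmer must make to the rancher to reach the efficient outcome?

$188

Left alone the rancher would choose level 3 (marginal profit stays positive).
Efficient level: k* = 1 (marginal profit ≥ marginal crop damage through 1).
The farmer must at least cover the rancher's forgone profit from cutting 3→1: 127 + 61 = 188.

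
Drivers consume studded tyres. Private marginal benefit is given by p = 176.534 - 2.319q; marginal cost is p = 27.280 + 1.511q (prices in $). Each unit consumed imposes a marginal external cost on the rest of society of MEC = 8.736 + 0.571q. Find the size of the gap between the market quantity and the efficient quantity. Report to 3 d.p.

7.041 units

Market equilibrium (private): 27.280 + 1.511q = 176.534 - 2.319q → q_m = 38.9697.
Social marginal benefit = demand − MEC = 167.798 - 2.890q.
Set SMB = MC: 167.798 - 2.890q = 27.280 + 1.511q → q* = 31.9287.
Gap = |38.9697 − 31.9287| = 7.0410.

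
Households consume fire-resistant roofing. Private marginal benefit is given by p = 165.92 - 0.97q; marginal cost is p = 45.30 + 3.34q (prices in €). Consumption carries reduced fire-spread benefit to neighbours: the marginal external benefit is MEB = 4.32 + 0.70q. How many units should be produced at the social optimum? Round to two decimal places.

q* = 34.61

Social marginal benefit = demand + MEB = 170.24 - 0.27q.
Set SMB = MC: 170.24 - 0.27q = 45.30 + 3.34q → q* = 34.6094.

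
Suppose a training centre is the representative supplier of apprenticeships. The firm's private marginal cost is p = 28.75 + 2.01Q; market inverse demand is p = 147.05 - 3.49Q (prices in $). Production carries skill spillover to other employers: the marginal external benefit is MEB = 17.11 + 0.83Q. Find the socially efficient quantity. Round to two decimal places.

Q* = 29.00

Social marginal cost = private MC − MEB = 11.64 + 1.18Q.
Set SMC = demand: 11.64 + 1.18Q = 147.05 - 3.49Q → Q* = 28.9957.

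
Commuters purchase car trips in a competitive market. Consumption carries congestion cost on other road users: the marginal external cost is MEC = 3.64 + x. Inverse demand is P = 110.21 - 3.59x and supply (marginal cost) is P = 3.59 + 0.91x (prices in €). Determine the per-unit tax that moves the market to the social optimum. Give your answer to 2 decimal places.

Social marginal benefit = demand − MEC = 106.57 - 4.59x.
Set SMB = MC: 106.57 - 4.59x = 3.59 + 0.91x → x* = 18.7236.
The Pigouvian tax equals MEC at x*: 3.64 + 1.00×18.7236 = 22.3636.

tax = €22.36 per unit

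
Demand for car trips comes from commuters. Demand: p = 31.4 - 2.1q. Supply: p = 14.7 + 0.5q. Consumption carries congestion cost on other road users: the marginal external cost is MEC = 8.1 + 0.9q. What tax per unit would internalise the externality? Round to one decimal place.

Social marginal benefit = demand − MEC = 23.3 - 3.0q.
Set SMB = MC: 23.3 - 3.0q = 14.7 + 0.5q → q* = 2.4571.
The Pigouvian tax equals MEC at q*: 8.1 + 0.9×2.4571 = 10.3114.

tax = 10.3 per unit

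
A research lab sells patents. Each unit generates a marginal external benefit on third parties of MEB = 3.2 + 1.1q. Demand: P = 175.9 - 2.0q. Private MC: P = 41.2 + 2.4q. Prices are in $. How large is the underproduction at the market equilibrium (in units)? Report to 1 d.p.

Market equilibrium (private): 41.2 + 2.4q = 175.9 - 2.0q → q_m = 30.6136.
Social marginal cost = private MC − MEB = 38.0 + 1.3q.
Set SMC = demand: 38.0 + 1.3q = 175.9 - 2.0q → q* = 41.7879.
Gap = |30.6136 − 41.7879| = 11.1743.

11.2 units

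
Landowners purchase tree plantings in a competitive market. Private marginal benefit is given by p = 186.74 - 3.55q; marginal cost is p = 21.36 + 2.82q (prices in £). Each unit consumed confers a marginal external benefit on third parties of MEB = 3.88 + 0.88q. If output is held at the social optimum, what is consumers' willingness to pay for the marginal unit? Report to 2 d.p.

Social marginal benefit = demand + MEB = 190.62 - 2.67q.
Set SMB = MC: 190.62 - 2.67q = 21.36 + 2.82q → q* = 30.8306.
Consumer price on the demand curve at q*: 186.74 − 3.55×30.8306 = 77.2914.

P = £77.29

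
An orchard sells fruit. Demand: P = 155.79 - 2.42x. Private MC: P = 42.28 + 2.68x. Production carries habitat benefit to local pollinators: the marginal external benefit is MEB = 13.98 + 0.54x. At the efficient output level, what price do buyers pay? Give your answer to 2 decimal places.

Social marginal cost = private MC − MEB = 28.30 + 2.14x.
Set SMC = demand: 28.30 + 2.14x = 155.79 - 2.42x → x* = 27.9583.
Consumer price on the demand curve at x*: 155.79 − 2.42×27.9583 = 88.1309.

P = 88.13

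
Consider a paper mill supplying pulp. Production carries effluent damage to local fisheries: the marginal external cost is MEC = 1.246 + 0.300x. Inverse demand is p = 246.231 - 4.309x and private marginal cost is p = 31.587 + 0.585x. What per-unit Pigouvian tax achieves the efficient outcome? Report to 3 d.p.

tax = 13.572 per unit

Social marginal cost = private MC + MEC = 32.833 + 0.885x.
Set SMC = demand: 32.833 + 0.885x = 246.231 - 4.309x → x* = 41.0855.
The Pigouvian tax equals MEC at x*: 1.246 + 0.300×41.0855 = 13.5717.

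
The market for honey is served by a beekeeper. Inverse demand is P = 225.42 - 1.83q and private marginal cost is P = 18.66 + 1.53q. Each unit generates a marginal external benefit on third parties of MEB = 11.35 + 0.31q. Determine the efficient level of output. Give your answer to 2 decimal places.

Social marginal cost = private MC − MEB = 7.31 + 1.22q.
Set SMC = demand: 7.31 + 1.22q = 225.42 - 1.83q → q* = 71.5115.

q* = 71.51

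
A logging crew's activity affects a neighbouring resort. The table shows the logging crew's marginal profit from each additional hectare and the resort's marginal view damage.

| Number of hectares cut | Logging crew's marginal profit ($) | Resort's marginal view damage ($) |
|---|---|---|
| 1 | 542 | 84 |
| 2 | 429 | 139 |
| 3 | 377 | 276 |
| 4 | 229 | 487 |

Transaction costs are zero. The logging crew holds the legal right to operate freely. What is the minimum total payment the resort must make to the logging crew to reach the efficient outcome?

Left alone the logging crew would choose level 4 (marginal profit stays positive).
Efficient level: k* = 3 (marginal profit ≥ marginal view damage through 3).
The resort must at least cover the logging crew's forgone profit from cutting 4→3: 229 = 229.

$229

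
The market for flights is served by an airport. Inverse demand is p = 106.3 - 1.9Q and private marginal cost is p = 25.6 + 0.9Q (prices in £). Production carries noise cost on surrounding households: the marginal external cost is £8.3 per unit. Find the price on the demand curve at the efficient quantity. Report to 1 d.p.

Social marginal cost = private MC + MEC = 33.9 + 0.9Q.
Set SMC = demand: 33.9 + 0.9Q = 106.3 - 1.9Q → Q* = 25.8571.
Consumer price on the demand curve at Q*: 106.3 − 1.9×25.8571 = 57.1715.

P = £57.2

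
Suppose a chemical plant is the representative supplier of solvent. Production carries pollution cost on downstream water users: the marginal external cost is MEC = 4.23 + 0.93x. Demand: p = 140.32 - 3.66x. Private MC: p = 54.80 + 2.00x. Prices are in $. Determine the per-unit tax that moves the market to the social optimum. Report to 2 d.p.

Social marginal cost = private MC + MEC = 59.03 + 2.93x.
Set SMC = demand: 59.03 + 2.93x = 140.32 - 3.66x → x* = 12.3354.
The Pigouvian tax equals MEC at x*: 4.23 + 0.93×12.3354 = 15.7019.

tax = $15.70 per unit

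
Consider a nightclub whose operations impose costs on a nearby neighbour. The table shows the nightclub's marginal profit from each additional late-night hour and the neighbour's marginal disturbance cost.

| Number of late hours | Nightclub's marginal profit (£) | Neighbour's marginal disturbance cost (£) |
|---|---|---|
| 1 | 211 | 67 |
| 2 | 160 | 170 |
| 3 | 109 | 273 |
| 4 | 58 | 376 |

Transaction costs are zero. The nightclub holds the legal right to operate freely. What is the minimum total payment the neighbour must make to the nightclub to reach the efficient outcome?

Left alone the nightclub would choose level 4 (marginal profit stays positive).
Efficient level: k* = 1 (marginal profit ≥ marginal disturbance cost through 1).
The neighbour must at least cover the nightclub's forgone profit from cutting 4→1: 160 + 109 + 58 = 327.

£327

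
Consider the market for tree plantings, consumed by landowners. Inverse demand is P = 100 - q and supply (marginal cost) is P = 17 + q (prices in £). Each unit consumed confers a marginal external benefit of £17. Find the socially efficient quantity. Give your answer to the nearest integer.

Social marginal benefit = demand + MEB = 117 - q.
Set SMB = MC: 117 - q = 17 + q → q* = 50.0000.

q* = 50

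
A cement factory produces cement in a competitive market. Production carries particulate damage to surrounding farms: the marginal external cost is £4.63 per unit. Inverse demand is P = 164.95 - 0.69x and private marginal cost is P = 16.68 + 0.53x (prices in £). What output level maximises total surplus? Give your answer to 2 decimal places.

x* = 117.74

Social marginal cost = private MC + MEC = 21.31 + 0.53x.
Set SMC = demand: 21.31 + 0.53x = 164.95 - 0.69x → x* = 117.7377.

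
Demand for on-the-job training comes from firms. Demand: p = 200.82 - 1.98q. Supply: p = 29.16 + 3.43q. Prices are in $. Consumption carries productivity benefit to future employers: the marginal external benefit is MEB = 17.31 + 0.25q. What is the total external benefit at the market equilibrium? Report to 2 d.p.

Market equilibrium (private): 29.16 + 3.43q = 200.82 - 1.98q → q_m = 31.7301.
Total external benefit = ∫₀^{q_m} (17.31 + 0.25q) dq = 17.31×31.7301 + ½×0.25×31.7301² = 675.0979.

$675.10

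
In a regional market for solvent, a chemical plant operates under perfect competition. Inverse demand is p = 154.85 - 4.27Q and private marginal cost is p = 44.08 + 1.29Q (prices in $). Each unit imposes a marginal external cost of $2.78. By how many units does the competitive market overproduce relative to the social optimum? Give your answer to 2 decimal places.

0.50 units

Market equilibrium (private): 44.08 + 1.29Q = 154.85 - 4.27Q → Q_m = 19.9227.
Social marginal cost = private MC + MEC = 46.86 + 1.29Q.
Set SMC = demand: 46.86 + 1.29Q = 154.85 - 4.27Q → Q* = 19.4227.
Gap = |19.9227 − 19.4227| = 0.5000.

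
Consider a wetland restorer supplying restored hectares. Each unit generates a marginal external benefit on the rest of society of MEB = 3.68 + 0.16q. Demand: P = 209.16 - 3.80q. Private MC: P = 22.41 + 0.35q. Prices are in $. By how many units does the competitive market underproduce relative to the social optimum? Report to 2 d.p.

Market equilibrium (private): 22.41 + 0.35q = 209.16 - 3.80q → q_m = 45.0000.
Social marginal cost = private MC − MEB = 18.73 + 0.19q.
Set SMC = demand: 18.73 + 0.19q = 209.16 - 3.80q → q* = 47.7268.
Gap = |45.0000 − 47.7268| = 2.7268.

2.73 units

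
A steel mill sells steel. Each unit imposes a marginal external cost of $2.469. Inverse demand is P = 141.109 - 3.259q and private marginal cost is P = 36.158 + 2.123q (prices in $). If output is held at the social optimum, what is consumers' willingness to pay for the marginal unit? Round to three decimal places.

Social marginal cost = private MC + MEC = 38.627 + 2.123q.
Set SMC = demand: 38.627 + 2.123q = 141.109 - 3.259q → q* = 19.0416.
Consumer price on the demand curve at q*: 141.109 − 3.259×19.0416 = 79.0524.

P = $79.052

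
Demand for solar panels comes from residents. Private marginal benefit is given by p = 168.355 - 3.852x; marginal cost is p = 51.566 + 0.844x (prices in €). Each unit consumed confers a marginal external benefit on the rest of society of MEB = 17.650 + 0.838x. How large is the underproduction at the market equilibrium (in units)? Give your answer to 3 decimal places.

9.977 units

Market equilibrium (private): 51.566 + 0.844x = 168.355 - 3.852x → x_m = 24.8699.
Social marginal benefit = demand + MEB = 186.005 - 3.014x.
Set SMB = MC: 186.005 - 3.014x = 51.566 + 0.844x → x* = 34.8468.
Gap = |24.8699 − 34.8468| = 9.9769.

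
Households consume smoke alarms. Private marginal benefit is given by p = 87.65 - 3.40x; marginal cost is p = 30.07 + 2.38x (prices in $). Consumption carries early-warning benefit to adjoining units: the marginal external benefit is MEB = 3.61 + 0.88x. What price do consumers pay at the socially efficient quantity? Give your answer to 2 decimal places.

P = $45.19

Social marginal benefit = demand + MEB = 91.26 - 2.52x.
Set SMB = MC: 91.26 - 2.52x = 30.07 + 2.38x → x* = 12.4878.
Consumer price on the demand curve at x*: 87.65 − 3.40×12.4878 = 45.1915.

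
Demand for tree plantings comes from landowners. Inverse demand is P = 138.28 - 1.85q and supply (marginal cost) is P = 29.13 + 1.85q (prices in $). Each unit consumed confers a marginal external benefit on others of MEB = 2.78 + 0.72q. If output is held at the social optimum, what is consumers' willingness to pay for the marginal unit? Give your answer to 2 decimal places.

Social marginal benefit = demand + MEB = 141.06 - 1.13q.
Set SMB = MC: 141.06 - 1.13q = 29.13 + 1.85q → q* = 37.5604.
Consumer price on the demand curve at q*: 138.28 − 1.85×37.5604 = 68.7933.

P = $68.79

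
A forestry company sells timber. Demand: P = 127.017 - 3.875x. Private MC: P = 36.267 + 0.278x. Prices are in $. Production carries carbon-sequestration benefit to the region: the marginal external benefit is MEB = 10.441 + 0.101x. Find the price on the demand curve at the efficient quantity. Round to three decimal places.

P = $30.246

Social marginal cost = private MC − MEB = 25.826 + 0.177x.
Set SMC = demand: 25.826 + 0.177x = 127.017 - 3.875x → x* = 24.9731.
Consumer price on the demand curve at x*: 127.017 − 3.875×24.9731 = 30.2462.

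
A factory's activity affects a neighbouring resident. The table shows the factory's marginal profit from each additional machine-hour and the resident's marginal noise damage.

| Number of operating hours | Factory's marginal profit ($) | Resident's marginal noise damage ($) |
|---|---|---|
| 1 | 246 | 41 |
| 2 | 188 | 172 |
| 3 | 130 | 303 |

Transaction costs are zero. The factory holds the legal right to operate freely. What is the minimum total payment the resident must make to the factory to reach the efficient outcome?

Left alone the factory would choose level 3 (marginal profit stays positive).
Efficient level: k* = 2 (marginal profit ≥ marginal noise damage through 2).
The resident must at least cover the factory's forgone profit from cutting 3→2: 130 = 130.

$130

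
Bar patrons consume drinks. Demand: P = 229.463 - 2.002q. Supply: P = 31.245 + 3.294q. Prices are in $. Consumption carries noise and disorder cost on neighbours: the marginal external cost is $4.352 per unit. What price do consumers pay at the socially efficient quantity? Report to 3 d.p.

P = $156.178

Social marginal benefit = demand − MEC = 225.111 - 2.002q.
Set SMB = MC: 225.111 - 2.002q = 31.245 + 3.294q → q* = 36.6061.
Consumer price on the demand curve at q*: 229.463 − 2.002×36.6061 = 156.1776.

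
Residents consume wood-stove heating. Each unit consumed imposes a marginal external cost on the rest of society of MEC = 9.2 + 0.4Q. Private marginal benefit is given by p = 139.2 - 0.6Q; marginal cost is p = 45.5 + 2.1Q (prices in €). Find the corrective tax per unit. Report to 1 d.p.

tax = €20.1 per unit

Social marginal benefit = demand − MEC = 130.0 - Q.
Set SMB = MC: 130.0 - Q = 45.5 + 2.1Q → Q* = 27.2581.
The Pigouvian tax equals MEC at Q*: 9.2 + 0.4×27.2581 = 20.1032.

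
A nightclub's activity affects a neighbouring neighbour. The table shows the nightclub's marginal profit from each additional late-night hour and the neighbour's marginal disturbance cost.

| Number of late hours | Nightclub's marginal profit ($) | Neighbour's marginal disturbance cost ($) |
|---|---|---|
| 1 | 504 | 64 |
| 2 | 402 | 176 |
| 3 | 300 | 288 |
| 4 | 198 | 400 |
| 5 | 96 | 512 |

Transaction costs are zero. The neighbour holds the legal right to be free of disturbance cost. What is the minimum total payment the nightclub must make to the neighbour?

Efficient level: marginal profit ≥ marginal disturbance cost through level 3, so k* = 3.
With the neighbour holding the right, the nightclub must at least compensate total damage at k*: 64 + 176 + 288 = 528.

$528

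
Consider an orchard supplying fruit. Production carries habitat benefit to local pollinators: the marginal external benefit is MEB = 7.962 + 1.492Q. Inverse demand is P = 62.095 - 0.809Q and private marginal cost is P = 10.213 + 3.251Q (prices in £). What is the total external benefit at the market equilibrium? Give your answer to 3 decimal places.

£223.565

Market equilibrium (private): 10.213 + 3.251Q = 62.095 - 0.809Q → Q_m = 12.7788.
Total external benefit = ∫₀^{Q_m} (7.962 + 1.492Q) dQ = 7.962×12.7788 + ½×1.492×12.7788² = 223.5649.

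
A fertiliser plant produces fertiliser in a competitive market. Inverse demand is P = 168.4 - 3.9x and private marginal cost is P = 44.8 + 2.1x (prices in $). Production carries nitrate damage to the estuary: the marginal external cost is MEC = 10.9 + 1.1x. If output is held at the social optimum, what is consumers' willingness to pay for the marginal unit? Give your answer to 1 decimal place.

P = $106.5

Social marginal cost = private MC + MEC = 55.7 + 3.2x.
Set SMC = demand: 55.7 + 3.2x = 168.4 - 3.9x → x* = 15.8732.
Consumer price on the demand curve at x*: 168.4 − 3.9×15.8732 = 106.4945.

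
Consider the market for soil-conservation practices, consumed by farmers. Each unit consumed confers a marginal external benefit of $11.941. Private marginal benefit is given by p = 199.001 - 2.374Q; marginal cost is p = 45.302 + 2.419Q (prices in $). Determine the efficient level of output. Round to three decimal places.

Q* = 34.559

Social marginal benefit = demand + MEB = 210.942 - 2.374Q.
Set SMB = MC: 210.942 - 2.374Q = 45.302 + 2.419Q → Q* = 34.5587.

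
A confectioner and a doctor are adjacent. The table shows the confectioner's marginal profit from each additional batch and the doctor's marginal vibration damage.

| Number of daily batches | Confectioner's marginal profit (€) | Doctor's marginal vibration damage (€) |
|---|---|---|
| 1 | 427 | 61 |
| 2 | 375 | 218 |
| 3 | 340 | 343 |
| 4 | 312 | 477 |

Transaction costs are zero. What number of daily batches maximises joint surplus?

2

Bargaining reaches the level where marginal profit last exceeds marginal vibration damage.
That holds through level 2 (375 ≥ 218) but not at 3 (340 < 343).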